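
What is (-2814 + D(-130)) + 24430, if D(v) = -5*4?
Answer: 21596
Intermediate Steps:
D(v) = -20
(-2814 + D(-130)) + 24430 = (-2814 - 20) + 24430 = -2834 + 24430 = 21596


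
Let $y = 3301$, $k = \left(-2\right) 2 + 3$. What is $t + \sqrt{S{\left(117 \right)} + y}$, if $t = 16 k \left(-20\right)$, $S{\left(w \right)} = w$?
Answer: $320 + \sqrt{3418} \approx 378.46$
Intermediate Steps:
$k = -1$ ($k = -4 + 3 = -1$)
$t = 320$ ($t = 16 \left(-1\right) \left(-20\right) = \left(-16\right) \left(-20\right) = 320$)
$t + \sqrt{S{\left(117 \right)} + y} = 320 + \sqrt{117 + 3301} = 320 + \sqrt{3418}$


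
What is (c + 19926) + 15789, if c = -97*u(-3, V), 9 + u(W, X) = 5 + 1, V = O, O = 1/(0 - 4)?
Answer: 36006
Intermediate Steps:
O = -¼ (O = 1/(-4) = -¼ ≈ -0.25000)
V = -¼ ≈ -0.25000
u(W, X) = -3 (u(W, X) = -9 + (5 + 1) = -9 + 6 = -3)
c = 291 (c = -97*(-3) = 291)
(c + 19926) + 15789 = (291 + 19926) + 15789 = 20217 + 15789 = 36006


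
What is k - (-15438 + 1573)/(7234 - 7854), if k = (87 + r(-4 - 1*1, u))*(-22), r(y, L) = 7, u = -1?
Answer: -259205/124 ≈ -2090.4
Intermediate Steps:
k = -2068 (k = (87 + 7)*(-22) = 94*(-22) = -2068)
k - (-15438 + 1573)/(7234 - 7854) = -2068 - (-15438 + 1573)/(7234 - 7854) = -2068 - (-13865)/(-620) = -2068 - (-13865)*(-1)/620 = -2068 - 1*2773/124 = -2068 - 2773/124 = -259205/124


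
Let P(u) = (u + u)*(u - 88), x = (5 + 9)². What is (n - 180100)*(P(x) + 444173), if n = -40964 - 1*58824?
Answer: -136168030992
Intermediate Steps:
n = -99788 (n = -40964 - 58824 = -99788)
x = 196 (x = 14² = 196)
P(u) = 2*u*(-88 + u) (P(u) = (2*u)*(-88 + u) = 2*u*(-88 + u))
(n - 180100)*(P(x) + 444173) = (-99788 - 180100)*(2*196*(-88 + 196) + 444173) = -279888*(2*196*108 + 444173) = -279888*(42336 + 444173) = -279888*486509 = -136168030992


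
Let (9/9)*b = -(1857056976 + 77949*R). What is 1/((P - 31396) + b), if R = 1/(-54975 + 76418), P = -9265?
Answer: -21443/39821744708140 ≈ -5.3847e-10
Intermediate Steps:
R = 1/21443 ≈ 4.6635e-5
b = -39820872814317/21443 (b = -77949/(1/(1/21443 + 23824)) = -77949/(1/(510858033/21443)) = -77949/21443/510858033 = -77949*510858033/21443 = -39820872814317/21443 ≈ -1.8571e+9)
1/((P - 31396) + b) = 1/((-9265 - 31396) - 39820872814317/21443) = 1/(-40661 - 39820872814317/21443) = 1/(-39821744708140/21443) = -21443/39821744708140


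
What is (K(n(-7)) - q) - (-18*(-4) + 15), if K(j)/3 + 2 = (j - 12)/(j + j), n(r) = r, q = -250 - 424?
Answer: 8191/14 ≈ 585.07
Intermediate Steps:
q = -674
K(j) = -6 + 3*(-12 + j)/(2*j) (K(j) = -6 + 3*((j - 12)/(j + j)) = -6 + 3*((-12 + j)/((2*j))) = -6 + 3*((-12 + j)*(1/(2*j))) = -6 + 3*((-12 + j)/(2*j)) = -6 + 3*(-12 + j)/(2*j))
(K(n(-7)) - q) - (-18*(-4) + 15) = ((-9/2 - 18/(-7)) - 1*(-674)) - (-18*(-4) + 15) = ((-9/2 - 18*(-⅐)) + 674) - (72 + 15) = ((-9/2 + 18/7) + 674) - 1*87 = (-27/14 + 674) - 87 = 9409/14 - 87 = 8191/14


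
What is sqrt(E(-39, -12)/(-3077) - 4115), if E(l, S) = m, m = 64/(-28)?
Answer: I*sqrt(1909065519291)/21539 ≈ 64.148*I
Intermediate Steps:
m = -16/7 (m = 64*(-1/28) = -16/7 ≈ -2.2857)
E(l, S) = -16/7
sqrt(E(-39, -12)/(-3077) - 4115) = sqrt(-16/7/(-3077) - 4115) = sqrt(-16/7*(-1/3077) - 4115) = sqrt(16/21539 - 4115) = sqrt(-88632969/21539) = I*sqrt(1909065519291)/21539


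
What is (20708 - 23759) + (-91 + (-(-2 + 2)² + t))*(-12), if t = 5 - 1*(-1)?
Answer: -2031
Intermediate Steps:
t = 6 (t = 5 + 1 = 6)
(20708 - 23759) + (-91 + (-(-2 + 2)² + t))*(-12) = (20708 - 23759) + (-91 + (-(-2 + 2)² + 6))*(-12) = -3051 + (-91 + (-1*0² + 6))*(-12) = -3051 + (-91 + (-1*0 + 6))*(-12) = -3051 + (-91 + (0 + 6))*(-12) = -3051 + (-91 + 6)*(-12) = -3051 - 85*(-12) = -3051 + 1020 = -2031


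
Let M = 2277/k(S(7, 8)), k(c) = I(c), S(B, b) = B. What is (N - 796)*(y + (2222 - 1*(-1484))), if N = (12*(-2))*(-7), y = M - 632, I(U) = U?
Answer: -14943260/7 ≈ -2.1348e+6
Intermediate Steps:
k(c) = c
M = 2277/7 ≈ 325.29
y = -2147/7 (y = 2277/7 - 632 = -2147/7 ≈ -306.71)
N = 168 (N = -24*(-7) = 168)
(N - 796)*(y + (2222 - 1*(-1484))) = (168 - 796)*(-2147/7 + (2222 - 1*(-1484))) = -628*(-2147/7 + (2222 + 1484)) = -628*(-2147/7 + 3706) = -628*23795/7 = -14943260/7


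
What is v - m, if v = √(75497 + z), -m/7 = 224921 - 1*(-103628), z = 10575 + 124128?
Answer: 2299843 + 10*√2102 ≈ 2.3003e+6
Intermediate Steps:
z = 134703
m = -2299843 (m = -7*(224921 - 1*(-103628)) = -7*(224921 + 103628) = -7*328549 = -2299843)
v = 10*√2102 (v = √(75497 + 134703) = √210200 = 10*√2102 ≈ 458.48)
v - m = 10*√2102 - 1*(-2299843) = 10*√2102 + 2299843 = 2299843 + 10*√2102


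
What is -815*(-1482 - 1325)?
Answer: 2287705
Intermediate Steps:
-815*(-1482 - 1325) = -815*(-2807) = 2287705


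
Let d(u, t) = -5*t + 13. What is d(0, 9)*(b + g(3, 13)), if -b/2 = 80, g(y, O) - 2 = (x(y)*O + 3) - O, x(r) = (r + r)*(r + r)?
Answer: -9600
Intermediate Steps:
x(r) = 4*r² (x(r) = (2*r)*(2*r) = 4*r²)
g(y, O) = 5 - O + 4*O*y² (g(y, O) = 2 + (((4*y²)*O + 3) - O) = 2 + ((4*O*y² + 3) - O) = 2 + ((3 + 4*O*y²) - O) = 2 + (3 - O + 4*O*y²) = 5 - O + 4*O*y²)
b = -160 (b = -2*80 = -160)
d(u, t) = 13 - 5*t
d(0, 9)*(b + g(3, 13)) = (13 - 5*9)*(-160 + (5 - 1*13 + 4*13*3²)) = (13 - 45)*(-160 + (5 - 13 + 4*13*9)) = -32*(-160 + (5 - 13 + 468)) = -32*(-160 + 460) = -32*300 = -9600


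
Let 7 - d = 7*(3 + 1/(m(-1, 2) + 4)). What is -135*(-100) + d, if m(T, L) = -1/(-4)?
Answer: 229234/17 ≈ 13484.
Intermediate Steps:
m(T, L) = ¼ (m(T, L) = -1*(-¼) = ¼)
d = -266/17 (d = 7 - 7*(3 + 1/(¼ + 4)) = 7 - 7*(3 + 1/(17/4)) = 7 - 7*(3 + 4/17) = 7 - 7*55/17 = 7 - 1*385/17 = 7 - 385/17 = -266/17 ≈ -15.647)
-135*(-100) + d = -135*(-100) - 266/17 = 13500 - 266/17 = 229234/17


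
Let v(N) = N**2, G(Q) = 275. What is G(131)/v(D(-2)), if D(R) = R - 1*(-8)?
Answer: 275/36 ≈ 7.6389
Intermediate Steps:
D(R) = 8 + R (D(R) = R + 8 = 8 + R)
G(131)/v(D(-2)) = 275/((8 - 2)**2) = 275/(6**2) = 275/36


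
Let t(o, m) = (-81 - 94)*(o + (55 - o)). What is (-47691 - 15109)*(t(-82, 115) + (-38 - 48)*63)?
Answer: 944700400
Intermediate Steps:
t(o, m) = -9625 (t(o, m) = -175*55 = -9625)
(-47691 - 15109)*(t(-82, 115) + (-38 - 48)*63) = (-47691 - 15109)*(-9625 + (-38 - 48)*63) = -62800*(-9625 - 86*63) = -62800*(-9625 - 5418) = -62800*(-15043) = 944700400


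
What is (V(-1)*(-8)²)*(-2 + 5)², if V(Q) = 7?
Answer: 4032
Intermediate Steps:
(V(-1)*(-8)²)*(-2 + 5)² = (7*(-8)²)*(-2 + 5)² = (7*64)*3² = 448*9 = 4032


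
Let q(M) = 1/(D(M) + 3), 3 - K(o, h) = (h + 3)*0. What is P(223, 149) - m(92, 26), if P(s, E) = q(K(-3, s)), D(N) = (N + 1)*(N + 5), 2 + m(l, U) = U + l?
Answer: -4059/35 ≈ -115.97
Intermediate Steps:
m(l, U) = -2 + U + l (m(l, U) = -2 + (U + l) = -2 + U + l)
K(o, h) = 3 (K(o, h) = 3 - (h + 3)*0 = 3 - (3 + h)*0 = 3 - 1*0 = 3 + 0 = 3)
D(N) = (1 + N)*(5 + N)
q(M) = 1/(8 + M² + 6*M) (q(M) = 1/((5 + M² + 6*M) + 3) = 1/(8 + M² + 6*M))
P(s, E) = 1/35 (P(s, E) = 1/(8 + 3² + 6*3) = 1/(8 + 9 + 18) = 1/35)
P(223, 149) - m(92, 26) = 1/35 - (-2 + 26 + 92) = 1/35 - 1*116 = 1/35 - 116 = -4059/35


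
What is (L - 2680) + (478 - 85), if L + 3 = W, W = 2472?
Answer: 182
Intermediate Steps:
L = 2469 (L = -3 + 2472 = 2469)
(L - 2680) + (478 - 85) = (2469 - 2680) + (478 - 85) = -211 + 393 = 182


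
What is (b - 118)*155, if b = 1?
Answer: -18135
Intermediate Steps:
(b - 118)*155 = (1 - 118)*155 = -117*155 = -18135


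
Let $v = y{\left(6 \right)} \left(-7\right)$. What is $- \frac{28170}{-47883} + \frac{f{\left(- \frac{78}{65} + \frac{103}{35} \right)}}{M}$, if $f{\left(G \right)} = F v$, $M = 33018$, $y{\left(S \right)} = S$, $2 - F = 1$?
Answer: $\frac{51561443}{87833383} \approx 0.58704$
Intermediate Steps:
$F = 1$ ($F = 2 - 1 = 1$)
$v = -42$ ($v = 6 \left(-7\right) = -42$)
$f{\left(G \right)} = -42$ ($f{\left(G \right)} = 1 \left(-42\right) = -42$)
$- \frac{28170}{-47883} + \frac{f{\left(- \frac{78}{65} + \frac{103}{35} \right)}}{M} = - \frac{28170}{-47883} - \frac{42}{33018} = \left(-28170\right) \left(- \frac{1}{47883}\right) - \frac{7}{5503} = \frac{9390}{15961} - \frac{7}{5503} = \frac{51561443}{87833383}$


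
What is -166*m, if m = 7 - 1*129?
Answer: 20252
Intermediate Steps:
m = -122 (m = 7 - 129 = -122)
-166*m = -166*(-122) = 20252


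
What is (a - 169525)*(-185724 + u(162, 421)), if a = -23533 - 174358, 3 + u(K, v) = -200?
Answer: 68312554632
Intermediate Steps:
u(K, v) = -203 (u(K, v) = -3 - 200 = -203)
a = -197891
(a - 169525)*(-185724 + u(162, 421)) = (-197891 - 169525)*(-185724 - 203) = -367416*(-185927) = 68312554632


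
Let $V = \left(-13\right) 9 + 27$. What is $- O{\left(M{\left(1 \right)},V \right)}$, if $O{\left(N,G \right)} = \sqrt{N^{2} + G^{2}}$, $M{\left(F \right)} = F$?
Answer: $- \sqrt{8101} \approx -90.006$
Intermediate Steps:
$V = -90$ ($V = -117 + 27 = -90$)
$O{\left(N,G \right)} = \sqrt{G^{2} + N^{2}}$
$- O{\left(M{\left(1 \right)},V \right)} = - \sqrt{\left(-90\right)^{2} + 1^{2}} = - \sqrt{8100 + 1} = - \sqrt{8101}$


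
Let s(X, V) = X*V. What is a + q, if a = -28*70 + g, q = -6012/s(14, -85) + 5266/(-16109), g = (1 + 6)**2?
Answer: -18271367521/9584855 ≈ -1906.3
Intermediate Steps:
g = 49 (g = 7**2 = 49)
s(X, V) = V*X
q = 45290384/9584855 (q = -6012/((-85*14)) + 5266/(-16109) = -6012/(-1190) + 5266*(-1/16109) = -6012*(-1/1190) - 5266/16109 = 3006/595 - 5266/16109 = 45290384/9584855 ≈ 4.7252)
a = -1911 (a = -28*70 + 49 = -1960 + 49 = -1911)
a + q = -1911 + 45290384/9584855 = -18271367521/9584855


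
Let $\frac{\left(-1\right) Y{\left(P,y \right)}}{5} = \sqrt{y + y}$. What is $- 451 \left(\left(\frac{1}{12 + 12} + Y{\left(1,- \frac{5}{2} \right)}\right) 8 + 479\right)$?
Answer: $- \frac{648538}{3} + 18040 i \sqrt{5} \approx -2.1618 \cdot 10^{5} + 40339.0 i$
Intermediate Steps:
$Y{\left(P,y \right)} = - 5 \sqrt{2} \sqrt{y}$ ($Y{\left(P,y \right)} = - 5 \sqrt{y + y} = - 5 \sqrt{2 y} = - 5 \sqrt{2} \sqrt{y}$)
$- 451 \left(\left(\frac{1}{12 + 12} + Y{\left(1,- \frac{5}{2} \right)}\right) 8 + 479\right) = - 451 \left(\left(\frac{1}{12 + 12} - 5 \sqrt{2} \sqrt{- \frac{5}{2}}\right) 8 + 479\right) = - 451 \left(\left(\frac{1}{24} - 5 \sqrt{2} \sqrt{\left(-5\right) \frac{1}{2}}\right) 8 + 479\right) = - 451 \left(\left(\frac{1}{24} - 5 \sqrt{2} \sqrt{- \frac{5}{2}}\right) 8 + 479\right) = - 451 \left(\left(\frac{1}{24} - 5 \sqrt{2} \frac{i \sqrt{10}}{2}\right) 8 + 479\right) = - 451 \left(\left(\frac{1}{24} - 5 i \sqrt{5}\right) 8 + 479\right) = - 451 \left(\left(\frac{1}{3} - 40 i \sqrt{5}\right) + 479\right) = - 451 \left(\frac{1438}{3} - 40 i \sqrt{5}\right) = - \frac{648538}{3} + 18040 i \sqrt{5}$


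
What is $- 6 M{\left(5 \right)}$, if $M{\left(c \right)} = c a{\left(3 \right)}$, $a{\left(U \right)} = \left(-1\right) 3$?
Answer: $90$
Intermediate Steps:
$a{\left(U \right)} = -3$
$M{\left(c \right)} = - 3 c$ ($M{\left(c \right)} = c \left(-3\right) = - 3 c$)
$- 6 M{\left(5 \right)} = - 6 \left(\left(-3\right) 5\right) = \left(-6\right) \left(-15\right) = 90$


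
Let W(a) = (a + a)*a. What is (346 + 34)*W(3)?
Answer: 6840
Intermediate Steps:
W(a) = 2*a² (W(a) = (2*a)*a = 2*a²)
(346 + 34)*W(3) = (346 + 34)*(2*3²) = 380*(2*9) = 380*18 = 6840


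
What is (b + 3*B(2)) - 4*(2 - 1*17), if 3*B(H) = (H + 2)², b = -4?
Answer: 72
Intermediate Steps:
B(H) = (2 + H)²/3 (B(H) = (H + 2)²/3 = (2 + H)²/3)
(b + 3*B(2)) - 4*(2 - 1*17) = (-4 + 3*((2 + 2)²/3)) - 4*(2 - 1*17) = (-4 + 3*((⅓)*4²)) - 4*(2 - 17) = (-4 + 3*((⅓)*16)) - 4*(-15) = (-4 + 3*(16/3)) + 60 = (-4 + 16) + 60 = 12 + 60 = 72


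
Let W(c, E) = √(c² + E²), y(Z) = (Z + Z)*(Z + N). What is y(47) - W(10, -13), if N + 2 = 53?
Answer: 9212 - √269 ≈ 9195.6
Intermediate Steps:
N = 51 (N = -2 + 53 = 51)
y(Z) = 2*Z*(51 + Z) (y(Z) = (Z + Z)*(Z + 51) = (2*Z)*(51 + Z) = 2*Z*(51 + Z))
W(c, E) = √(E² + c²)
y(47) - W(10, -13) = 2*47*(51 + 47) - √((-13)² + 10²) = 2*47*98 - √(169 + 100) = 9212 - √269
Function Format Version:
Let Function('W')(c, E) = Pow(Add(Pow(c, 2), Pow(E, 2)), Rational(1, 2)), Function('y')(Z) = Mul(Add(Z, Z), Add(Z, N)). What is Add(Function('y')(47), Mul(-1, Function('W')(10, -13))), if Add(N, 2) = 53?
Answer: Add(9212, Mul(-1, Pow(269, Rational(1, 2)))) ≈ 9195.6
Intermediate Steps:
N = 51 (N = Add(-2, 53) = 51)
Function('y')(Z) = Mul(2, Z, Add(51, Z)) (Function('y')(Z) = Mul(Add(Z, Z), Add(Z, 51)) = Mul(Mul(2, Z), Add(51, Z)) = Mul(2, Z, Add(51, Z)))
Function('W')(c, E) = Pow(Add(Pow(E, 2), Pow(c, 2)), Rational(1, 2))
Add(Function('y')(47), Mul(-1, Function('W')(10, -13))) = Add(Mul(2, 47, Add(51, 47)), Mul(-1, Pow(Add(Pow(-13, 2), Pow(10, 2)), Rational(1, 2)))) = Add(Mul(2, 47, 98), Mul(-1, Pow(Add(169, 100), Rational(1, 2)))) = Add(9212, Mul(-1, Pow(269, Rational(1, 2))))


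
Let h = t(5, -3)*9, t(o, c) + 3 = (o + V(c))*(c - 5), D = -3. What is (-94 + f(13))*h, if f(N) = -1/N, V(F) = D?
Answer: 209133/13 ≈ 16087.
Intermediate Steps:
V(F) = -3
t(o, c) = -3 + (-5 + c)*(-3 + o) (t(o, c) = -3 + (o - 3)*(c - 5) = -3 + (-3 + o)*(-5 + c) = -3 + (-5 + c)*(-3 + o))
h = -171 (h = (12 - 5*5 - 3*(-3) - 3*5)*9 = (12 - 25 + 9 - 15)*9 = -19*9 = -171)
(-94 + f(13))*h = (-94 - 1/13)*(-171) = -1223/13*(-171) = 209133/13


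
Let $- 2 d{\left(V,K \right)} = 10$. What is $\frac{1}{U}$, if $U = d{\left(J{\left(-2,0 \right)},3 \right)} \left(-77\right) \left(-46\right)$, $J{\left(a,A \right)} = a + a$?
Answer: $- \frac{1}{17710} \approx -5.6465 \cdot 10^{-5}$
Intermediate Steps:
$J{\left(a,A \right)} = 2 a$
$d{\left(V,K \right)} = -5$ ($d{\left(V,K \right)} = \left(- \frac{1}{2}\right) 10 = -5$)
$U = -17710$ ($U = \left(-5\right) \left(-77\right) \left(-46\right) = 385 \left(-46\right) = -17710$)
$\frac{1}{U} = \frac{1}{-17710} = - \frac{1}{17710}$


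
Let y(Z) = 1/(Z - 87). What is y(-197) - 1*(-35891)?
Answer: 10193043/284 ≈ 35891.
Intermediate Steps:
y(Z) = 1/(-87 + Z)
y(-197) - 1*(-35891) = 1/(-87 - 197) - 1*(-35891) = 1/(-284) + 35891 = -1/284 + 35891 = 10193043/284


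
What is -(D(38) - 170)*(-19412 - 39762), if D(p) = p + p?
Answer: -5562356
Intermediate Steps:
D(p) = 2*p
-(D(38) - 170)*(-19412 - 39762) = -(2*38 - 170)*(-19412 - 39762) = -(76 - 170)*(-59174) = -(-94)*(-59174) = -1*5562356 = -5562356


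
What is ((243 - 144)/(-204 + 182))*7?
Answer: -63/2 ≈ -31.500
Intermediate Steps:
((243 - 144)/(-204 + 182))*7 = (99/(-22))*7 = (99*(-1/22))*7 = -9/2*7 = -63/2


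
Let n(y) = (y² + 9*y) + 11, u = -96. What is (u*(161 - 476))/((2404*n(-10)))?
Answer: 360/601 ≈ 0.59900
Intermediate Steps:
n(y) = 11 + y² + 9*y
(u*(161 - 476))/((2404*n(-10))) = (-96*(161 - 476))/((2404*(11 + (-10)² + 9*(-10)))) = (-96*(-315))/((2404*(11 + 100 - 90))) = 30240/((2404*21)) = 30240/50484 = 30240*(1/50484) = 360/601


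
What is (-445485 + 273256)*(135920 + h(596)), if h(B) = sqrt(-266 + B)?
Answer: -23409365680 - 172229*sqrt(330) ≈ -2.3413e+10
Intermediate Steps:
(-445485 + 273256)*(135920 + h(596)) = (-445485 + 273256)*(135920 + sqrt(-266 + 596)) = -172229*(135920 + sqrt(330)) = -23409365680 - 172229*sqrt(330)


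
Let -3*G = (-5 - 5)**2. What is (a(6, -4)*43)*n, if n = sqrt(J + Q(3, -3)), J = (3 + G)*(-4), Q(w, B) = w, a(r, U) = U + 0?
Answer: -172*sqrt(1119)/3 ≈ -1917.9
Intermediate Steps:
a(r, U) = U
G = -100/3 (G = -(-5 - 5)**2/3 = -1/3*(-10)**2 = -1/3*100 = -100/3 ≈ -33.333)
J = 364/3 (J = (3 - 100/3)*(-4) = -91/3*(-4) = 364/3 ≈ 121.33)
n = sqrt(1119)/3 (n = sqrt(364/3 + 3) = sqrt(373/3) = sqrt(1119)/3 ≈ 11.150)
(a(6, -4)*43)*n = (-4*43)*(sqrt(1119)/3) = -172*sqrt(1119)/3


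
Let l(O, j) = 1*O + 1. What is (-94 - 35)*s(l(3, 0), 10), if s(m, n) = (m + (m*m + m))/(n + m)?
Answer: -1548/7 ≈ -221.14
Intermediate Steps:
l(O, j) = 1 + O (l(O, j) = O + 1 = 1 + O)
s(m, n) = (m² + 2*m)/(m + n) (s(m, n) = (m + (m² + m))/(m + n) = (m + (m + m²))/(m + n) = (m² + 2*m)/(m + n))
(-94 - 35)*s(l(3, 0), 10) = (-94 - 35)*((1 + 3)*(2 + (1 + 3))/((1 + 3) + 10)) = -516*(2 + 4)/(4 + 10) = -516*6/14 = -129*12/7 = -1548/7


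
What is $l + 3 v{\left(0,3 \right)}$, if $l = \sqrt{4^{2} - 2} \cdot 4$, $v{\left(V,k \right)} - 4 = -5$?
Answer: $-3 + 4 \sqrt{14} \approx 11.967$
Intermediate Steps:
$v{\left(V,k \right)} = -1$ ($v{\left(V,k \right)} = 4 - 5 = -1$)
$l = 4 \sqrt{14}$ ($l = \sqrt{16 - 2} \cdot 4 = \sqrt{14} \cdot 4 = 4 \sqrt{14} \approx 14.967$)
$l + 3 v{\left(0,3 \right)} = 4 \sqrt{14} + 3 \left(-1\right) = 4 \sqrt{14} - 3 = -3 + 4 \sqrt{14}$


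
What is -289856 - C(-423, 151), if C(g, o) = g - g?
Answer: -289856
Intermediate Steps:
C(g, o) = 0
-289856 - C(-423, 151) = -289856 - 1*0 = -289856 + 0 = -289856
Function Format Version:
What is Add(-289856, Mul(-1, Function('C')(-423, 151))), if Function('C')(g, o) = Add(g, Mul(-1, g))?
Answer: -289856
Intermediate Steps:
Function('C')(g, o) = 0
Add(-289856, Mul(-1, Function('C')(-423, 151))) = Add(-289856, Mul(-1, 0)) = Add(-289856, 0) = -289856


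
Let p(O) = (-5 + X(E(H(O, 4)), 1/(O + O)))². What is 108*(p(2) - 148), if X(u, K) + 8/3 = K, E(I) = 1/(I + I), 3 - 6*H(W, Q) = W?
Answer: -40173/4 ≈ -10043.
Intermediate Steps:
H(W, Q) = ½ - W/6
E(I) = 1/(2*I)
X(u, K) = -8/3 + K
p(O) = (-23/3 + 1/(2*O))² (p(O) = (-5 + (-8/3 + 1/(O + O)))² = (-5 + (-8/3 + 1/(2*O)))² = (-23/3 + 1/(2*O))²)
108*(p(2) - 148) = 108*((1/36)*(-3 + 46*2)²/2² - 148) = 108*((1/36)*(¼)*(-3 + 92)² - 148) = 108*((1/36)*(¼)*89² - 148) = 108*((1/36)*(¼)*7921 - 148) = 108*(7921/144 - 148) = 108*(-13391/144) = -40173/4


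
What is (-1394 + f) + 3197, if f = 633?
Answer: 2436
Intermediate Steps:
(-1394 + f) + 3197 = (-1394 + 633) + 3197 = -761 + 3197 = 2436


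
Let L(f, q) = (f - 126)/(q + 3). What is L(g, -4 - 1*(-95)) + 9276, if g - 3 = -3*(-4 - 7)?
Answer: 435927/47 ≈ 9275.0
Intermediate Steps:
g = 36 (g = 3 - 3*(-4 - 7) = 3 - 3*(-11) = 3 + 33 = 36)
L(f, q) = (-126 + f)/(3 + q)
L(g, -4 - 1*(-95)) + 9276 = (-126 + 36)/(3 + (-4 - 1*(-95))) + 9276 = -90/(3 + (-4 + 95)) + 9276 = -90/(3 + 91) + 9276 = -90/94 + 9276 = (1/94)*(-90) + 9276 = -45/47 + 9276 = 435927/47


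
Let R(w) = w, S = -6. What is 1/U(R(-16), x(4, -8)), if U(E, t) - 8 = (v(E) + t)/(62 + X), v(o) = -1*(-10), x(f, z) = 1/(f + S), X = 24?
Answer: 172/1395 ≈ 0.12330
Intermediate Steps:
x(f, z) = 1/(-6 + f) (x(f, z) = 1/(f - 6) = 1/(-6 + f))
v(o) = 10
U(E, t) = 349/43 + t/86 (U(E, t) = 8 + (10 + t)/(62 + 24) = 8 + (10 + t)/86 = 8 + (10 + t)*(1/86) = 8 + (5/43 + t/86) = 349/43 + t/86)
1/U(R(-16), x(4, -8)) = 1/(349/43 + 1/(86*(-6 + 4))) = 1/(349/43 + (1/86)/(-2)) = 1/(349/43 + (1/86)*(-1/2)) = 1/(349/43 - 1/172) = 1/(1395/172) = 172/1395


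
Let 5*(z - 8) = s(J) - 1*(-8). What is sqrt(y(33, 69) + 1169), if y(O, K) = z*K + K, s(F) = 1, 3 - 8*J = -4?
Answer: sqrt(47855)/5 ≈ 43.752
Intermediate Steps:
J = 7/8 (J = 3/8 - 1/8*(-4) = 3/8 + 1/2 = 7/8 ≈ 0.87500)
z = 49/5 (z = 8 + (1 - 1*(-8))/5 = 8 + (1 + 8)/5 = 8 + (1/5)*9 = 8 + 9/5 = 49/5 ≈ 9.8000)
y(O, K) = 54*K/5 (y(O, K) = 49*K/5 + K = 54*K/5)
sqrt(y(33, 69) + 1169) = sqrt((54/5)*69 + 1169) = sqrt(3726/5 + 1169) = sqrt(9571/5) = sqrt(47855)/5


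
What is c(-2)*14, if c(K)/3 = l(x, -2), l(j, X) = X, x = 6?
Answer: -84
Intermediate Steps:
c(K) = -6 (c(K) = 3*(-2) = -6)
c(-2)*14 = -6*14 = -84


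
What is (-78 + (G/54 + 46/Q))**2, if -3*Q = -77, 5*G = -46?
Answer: 630358190401/108056025 ≈ 5833.6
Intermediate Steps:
G = -46/5 (G = (1/5)*(-46) = -46/5 ≈ -9.2000)
Q = 77/3 (Q = -1/3*(-77) = 77/3 ≈ 25.667)
(-78 + (G/54 + 46/Q))**2 = (-78 + (-46/5/54 + 46/(77/3)))**2 = (-78 + (-46/5*1/54 + 46*(3/77)))**2 = (-78 + (-23/135 + 138/77))**2 = (-78 + 16859/10395)**2 = (-793951/10395)**2 = 630358190401/108056025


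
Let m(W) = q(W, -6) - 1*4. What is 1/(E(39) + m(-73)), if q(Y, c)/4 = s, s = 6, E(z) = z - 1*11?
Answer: 1/48 ≈ 0.020833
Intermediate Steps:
E(z) = -11 + z (E(z) = z - 11 = -11 + z)
q(Y, c) = 24 (q(Y, c) = 4*6 = 24)
m(W) = 20 (m(W) = 24 - 1*4 = 24 - 4 = 20)
1/(E(39) + m(-73)) = 1/((-11 + 39) + 20) = 1/(28 + 20) = 1/48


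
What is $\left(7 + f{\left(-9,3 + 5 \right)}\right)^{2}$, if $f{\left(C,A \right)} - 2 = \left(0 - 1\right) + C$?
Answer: $1$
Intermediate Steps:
$f{\left(C,A \right)} = 1 + C$ ($f{\left(C,A \right)} = 2 + \left(\left(0 - 1\right) + C\right) = 2 + \left(-1 + C\right) = 1 + C$)
$\left(7 + f{\left(-9,3 + 5 \right)}\right)^{2} = \left(7 + \left(1 - 9\right)\right)^{2} = \left(7 - 8\right)^{2} = \left(-1\right)^{2} = 1$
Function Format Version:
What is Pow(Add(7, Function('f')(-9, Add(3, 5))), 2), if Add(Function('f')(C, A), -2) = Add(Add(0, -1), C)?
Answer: 1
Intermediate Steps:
Function('f')(C, A) = Add(1, C) (Function('f')(C, A) = Add(2, Add(Add(0, -1), C)) = Add(2, Add(-1, C)) = Add(1, C))
Pow(Add(7, Function('f')(-9, Add(3, 5))), 2) = Pow(Add(7, Add(1, -9)), 2) = Pow(Add(7, -8), 2) = Pow(-1, 2) = 1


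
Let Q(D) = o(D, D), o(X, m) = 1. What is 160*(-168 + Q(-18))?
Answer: -26720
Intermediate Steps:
Q(D) = 1
160*(-168 + Q(-18)) = 160*(-168 + 1) = 160*(-167) = -26720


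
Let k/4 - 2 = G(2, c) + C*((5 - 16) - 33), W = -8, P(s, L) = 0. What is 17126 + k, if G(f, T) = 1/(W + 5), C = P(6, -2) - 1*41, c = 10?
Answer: 73046/3 ≈ 24349.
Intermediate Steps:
C = -41 (C = 0 - 1*41 = 0 - 41 = -41)
G(f, T) = -⅓ (G(f, T) = 1/(-8 + 5) = 1/(-3) = -⅓)
k = 21668/3 (k = 8 + 4*(-⅓ - 41*((5 - 16) - 33)) = 8 + 4*(-⅓ - 41*(-11 - 33)) = 8 + 4*(-⅓ - 41*(-44)) = 8 + 4*(-⅓ + 1804) = 8 + 4*(5411/3) = 8 + 21644/3 = 21668/3 ≈ 7222.7)
17126 + k = 17126 + 21668/3 = 73046/3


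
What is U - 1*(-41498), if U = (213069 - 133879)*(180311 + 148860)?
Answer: 26067092988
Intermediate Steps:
U = 26067051490 (U = 79190*329171 = 26067051490)
U - 1*(-41498) = 26067051490 - 1*(-41498) = 26067051490 + 41498 = 26067092988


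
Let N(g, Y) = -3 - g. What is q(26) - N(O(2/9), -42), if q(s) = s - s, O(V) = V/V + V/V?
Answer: 5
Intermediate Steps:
O(V) = 2 (O(V) = 1 + 1 = 2)
q(s) = 0
q(26) - N(O(2/9), -42) = 0 - (-3 - 1*2) = 0 - (-3 - 2) = 0 - 1*(-5) = 0 + 5 = 5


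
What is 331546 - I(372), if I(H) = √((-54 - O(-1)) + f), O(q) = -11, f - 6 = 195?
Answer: 331546 - √158 ≈ 3.3153e+5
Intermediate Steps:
f = 201 (f = 6 + 195 = 201)
I(H) = √158 (I(H) = √((-54 - 1*(-11)) + 201) = √((-54 + 11) + 201) = √(-43 + 201) = √158)
331546 - I(372) = 331546 - √158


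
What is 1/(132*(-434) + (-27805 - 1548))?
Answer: -1/86641 ≈ -1.1542e-5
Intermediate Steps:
1/(132*(-434) + (-27805 - 1548)) = 1/(-57288 - 29353) = 1/(-86641) = -1/86641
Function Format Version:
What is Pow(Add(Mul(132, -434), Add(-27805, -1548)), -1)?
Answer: Rational(-1, 86641) ≈ -1.1542e-5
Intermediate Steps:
Pow(Add(Mul(132, -434), Add(-27805, -1548)), -1) = Pow(Add(-57288, -29353), -1) = Pow(-86641, -1) = Rational(-1, 86641)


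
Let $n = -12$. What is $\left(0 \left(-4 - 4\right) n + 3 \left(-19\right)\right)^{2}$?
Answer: $3249$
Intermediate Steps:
$\left(0 \left(-4 - 4\right) n + 3 \left(-19\right)\right)^{2} = \left(0 \left(-4 - 4\right) \left(-12\right) + 3 \left(-19\right)\right)^{2} = \left(0 \left(-8\right) \left(-12\right) - 57\right)^{2} = \left(0 \left(-12\right) - 57\right)^{2} = \left(0 - 57\right)^{2} = \left(-57\right)^{2} = 3249$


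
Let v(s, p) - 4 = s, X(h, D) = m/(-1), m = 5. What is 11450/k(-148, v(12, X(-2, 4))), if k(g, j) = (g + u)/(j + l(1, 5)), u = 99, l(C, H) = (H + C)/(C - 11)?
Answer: -25190/7 ≈ -3598.6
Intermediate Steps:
l(C, H) = (C + H)/(-11 + C)
X(h, D) = -5 (X(h, D) = 5/(-1) = 5*(-1) = -5)
v(s, p) = 4 + s
k(g, j) = (99 + g)/(-⅗ + j) (k(g, j) = (g + 99)/(j + (1 + 5)/(-11 + 1)) = (99 + g)/(j + 6/(-10)) = (99 + g)/(j - ⅒*6) = (99 + g)/(j - ⅗) = (99 + g)/(-⅗ + j))
11450/k(-148, v(12, X(-2, 4))) = 11450/((5*(99 - 148)/(-3 + 5*(4 + 12)))) = 11450/((5*(-49)/(-3 + 5*16))) = 11450/((5*(-49)/(-3 + 80))) = 11450/((5*(-49)/77)) = 11450/((5*(1/77)*(-49))) = 11450/(-35/11) = 11450*(-11/35) = -25190/7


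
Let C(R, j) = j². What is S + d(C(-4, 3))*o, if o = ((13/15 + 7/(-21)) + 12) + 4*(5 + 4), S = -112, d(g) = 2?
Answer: -224/15 ≈ -14.933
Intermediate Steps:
o = 728/15 (o = ((13*(1/15) + 7*(-1/21)) + 12) + 4*9 = ((13/15 - ⅓) + 12) + 36 = (8/15 + 12) + 36 = 188/15 + 36 = 728/15 ≈ 48.533)
S + d(C(-4, 3))*o = -112 + 2*(728/15) = -112 + 1456/15 = -224/15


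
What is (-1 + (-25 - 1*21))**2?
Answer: 2209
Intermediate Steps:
(-1 + (-25 - 1*21))**2 = (-1 + (-25 - 21))**2 = (-1 - 46)**2 = (-47)**2 = 2209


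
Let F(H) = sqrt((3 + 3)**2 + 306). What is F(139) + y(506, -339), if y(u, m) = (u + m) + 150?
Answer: 317 + 3*sqrt(38) ≈ 335.49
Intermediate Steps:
y(u, m) = 150 + m + u (y(u, m) = (m + u) + 150 = 150 + m + u)
F(H) = 3*sqrt(38) (F(H) = sqrt(6**2 + 306) = sqrt(36 + 306) = sqrt(342) = 3*sqrt(38))
F(139) + y(506, -339) = 3*sqrt(38) + (150 - 339 + 506) = 3*sqrt(38) + 317 = 317 + 3*sqrt(38)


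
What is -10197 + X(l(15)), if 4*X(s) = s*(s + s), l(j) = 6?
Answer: -10179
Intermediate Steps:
X(s) = s²/2 (X(s) = (s*(s + s))/4 = (s*(2*s))/4 = (2*s²)/4 = s²/2)
-10197 + X(l(15)) = -10197 + (½)*6² = -10197 + (½)*36 = -10197 + 18 = -10179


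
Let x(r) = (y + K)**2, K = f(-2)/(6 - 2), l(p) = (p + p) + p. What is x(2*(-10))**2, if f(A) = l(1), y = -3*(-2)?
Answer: 531441/256 ≈ 2075.9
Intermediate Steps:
y = 6
l(p) = 3*p (l(p) = 2*p + p = 3*p)
f(A) = 3 (f(A) = 3*1 = 3)
K = 3/4 (K = 3/(6 - 2) = 3/4 ≈ 0.75000)
x(r) = 729/16 (x(r) = (6 + 3/4)**2 = (27/4)**2 = 729/16)
x(2*(-10))**2 = (729/16)**2 = 531441/256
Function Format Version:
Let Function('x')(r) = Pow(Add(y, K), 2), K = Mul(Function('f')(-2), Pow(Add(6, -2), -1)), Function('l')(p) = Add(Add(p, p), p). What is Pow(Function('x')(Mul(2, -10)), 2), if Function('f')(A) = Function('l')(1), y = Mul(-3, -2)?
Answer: Rational(531441, 256) ≈ 2075.9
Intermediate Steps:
y = 6
Function('l')(p) = Mul(3, p) (Function('l')(p) = Add(Mul(2, p), p) = Mul(3, p))
Function('f')(A) = 3 (Function('f')(A) = Mul(3, 1) = 3)
K = Rational(3, 4) (K = Mul(3, Pow(Add(6, -2), -1)) = Mul(3, Pow(4, -1)) = Mul(3, Rational(1, 4)) = Rational(3, 4) ≈ 0.75000)
Function('x')(r) = Rational(729, 16) (Function('x')(r) = Pow(Add(6, Rational(3, 4)), 2) = Pow(Rational(27, 4), 2) = Rational(729, 16))
Pow(Function('x')(Mul(2, -10)), 2) = Pow(Rational(729, 16), 2) = Rational(531441, 256)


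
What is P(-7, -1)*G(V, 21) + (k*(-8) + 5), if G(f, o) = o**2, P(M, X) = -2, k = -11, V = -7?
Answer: -789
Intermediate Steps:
P(-7, -1)*G(V, 21) + (k*(-8) + 5) = -2*21**2 + (-11*(-8) + 5) = -2*441 + (88 + 5) = -882 + 93 = -789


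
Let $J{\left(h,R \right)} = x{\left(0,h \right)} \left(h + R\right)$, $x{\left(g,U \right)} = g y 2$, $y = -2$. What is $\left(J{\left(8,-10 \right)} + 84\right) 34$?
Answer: $2856$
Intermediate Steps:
$x{\left(g,U \right)} = - 4 g$ ($x{\left(g,U \right)} = g \left(-2\right) 2 = - 2 g 2 = - 4 g$)
$J{\left(h,R \right)} = 0$ ($J{\left(h,R \right)} = \left(-4\right) 0 \left(h + R\right) = 0 \left(R + h\right) = 0$)
$\left(J{\left(8,-10 \right)} + 84\right) 34 = \left(0 + 84\right) 34 = 84 \cdot 34 = 2856$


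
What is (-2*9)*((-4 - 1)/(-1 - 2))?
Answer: -30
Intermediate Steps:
(-2*9)*((-4 - 1)/(-1 - 2)) = -(-90)/(-3) = -(-90)*(-1)/3 = -18*5/3 = -30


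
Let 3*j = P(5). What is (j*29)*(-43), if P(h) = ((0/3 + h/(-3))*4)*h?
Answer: 124700/9 ≈ 13856.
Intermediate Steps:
P(h) = -4*h**2/3 (P(h) = ((0*(1/3) + h*(-1/3))*4)*h = ((0 - h/3)*4)*h = (-h/3*4)*h = (-4*h/3)*h = -4*h**2/3)
j = -100/9 (j = (-4/3*5**2)/3 = (-4/3*25)/3 = (1/3)*(-100/3) = -100/9 ≈ -11.111)
(j*29)*(-43) = -100/9*29*(-43) = -2900/9*(-43) = 124700/9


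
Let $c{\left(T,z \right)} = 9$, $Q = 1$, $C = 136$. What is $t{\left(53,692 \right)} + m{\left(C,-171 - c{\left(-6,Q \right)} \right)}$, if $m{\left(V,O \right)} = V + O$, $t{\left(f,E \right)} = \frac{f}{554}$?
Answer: $- \frac{24323}{554} \approx -43.904$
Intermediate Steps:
$t{\left(f,E \right)} = \frac{f}{554}$ ($t{\left(f,E \right)} = f \frac{1}{554} = \frac{f}{554}$)
$m{\left(V,O \right)} = O + V$
$t{\left(53,692 \right)} + m{\left(C,-171 - c{\left(-6,Q \right)} \right)} = \frac{1}{554} \cdot 53 + \left(\left(-171 - 9\right) + 136\right) = \frac{53}{554} + \left(\left(-171 - 9\right) + 136\right) = \frac{53}{554} + \left(-180 + 136\right) = \frac{53}{554} - 44 = - \frac{24323}{554}$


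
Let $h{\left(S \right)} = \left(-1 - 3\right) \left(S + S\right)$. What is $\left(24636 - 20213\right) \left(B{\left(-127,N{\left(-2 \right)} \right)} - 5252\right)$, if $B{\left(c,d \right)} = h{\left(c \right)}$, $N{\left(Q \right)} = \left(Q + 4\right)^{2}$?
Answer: $-18735828$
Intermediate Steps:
$h{\left(S \right)} = - 8 S$ ($h{\left(S \right)} = - 4 \cdot 2 S = - 8 S$)
$N{\left(Q \right)} = \left(4 + Q\right)^{2}$
$B{\left(c,d \right)} = - 8 c$
$\left(24636 - 20213\right) \left(B{\left(-127,N{\left(-2 \right)} \right)} - 5252\right) = \left(24636 - 20213\right) \left(\left(-8\right) \left(-127\right) - 5252\right) = 4423 \left(1016 - 5252\right) = 4423 \left(-4236\right) = -18735828$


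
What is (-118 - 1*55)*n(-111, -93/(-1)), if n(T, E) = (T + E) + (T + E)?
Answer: 6228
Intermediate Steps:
n(T, E) = 2*E + 2*T (n(T, E) = (E + T) + (E + T) = 2*E + 2*T)
(-118 - 1*55)*n(-111, -93/(-1)) = (-118 - 1*55)*(2*(-93/(-1)) + 2*(-111)) = (-118 - 55)*(2*(-93*(-1)) - 222) = -173*(2*93 - 222) = -173*(186 - 222) = -173*(-36) = 6228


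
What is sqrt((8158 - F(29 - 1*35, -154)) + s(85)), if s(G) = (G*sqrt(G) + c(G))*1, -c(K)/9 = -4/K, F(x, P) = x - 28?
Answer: sqrt(59190260 + 614125*sqrt(85))/85 ≈ 94.742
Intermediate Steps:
F(x, P) = -28 + x
c(K) = 36/K (c(K) = -(-36)/K = 36/K)
s(G) = G**(3/2) + 36/G (s(G) = (G*sqrt(G) + 36/G)*1 = (G**(3/2) + 36/G)*1 = G**(3/2) + 36/G)
sqrt((8158 - F(29 - 1*35, -154)) + s(85)) = sqrt((8158 - (-28 + (29 - 1*35))) + (36 + 85**(5/2))/85) = sqrt((8158 - (-28 + (29 - 35))) + (36 + 7225*sqrt(85))/85) = sqrt((8158 - (-28 - 6)) + (36/85 + 85*sqrt(85))) = sqrt((8158 - 1*(-34)) + (36/85 + 85*sqrt(85))) = sqrt((8158 + 34) + (36/85 + 85*sqrt(85))) = sqrt(8192 + (36/85 + 85*sqrt(85))) = sqrt(696356/85 + 85*sqrt(85))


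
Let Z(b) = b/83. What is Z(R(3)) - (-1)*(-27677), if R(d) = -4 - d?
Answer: -2297198/83 ≈ -27677.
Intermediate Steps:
Z(b) = b/83 (Z(b) = b*(1/83) = b/83)
Z(R(3)) - (-1)*(-27677) = (-4 - 1*3)/83 - (-1)*(-27677) = (-4 - 3)/83 - 1*27677 = (1/83)*(-7) - 27677 = -7/83 - 27677 = -2297198/83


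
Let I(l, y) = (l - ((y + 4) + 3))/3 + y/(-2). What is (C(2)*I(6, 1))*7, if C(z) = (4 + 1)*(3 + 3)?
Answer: -245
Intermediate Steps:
C(z) = 30 (C(z) = 5*6 = 30)
I(l, y) = -7/3 - 5*y/6 + l/3 (I(l, y) = (l - ((4 + y) + 3))*(1/3) + y*(-1/2) = (l - (7 + y))*(1/3) - y/2 = (l + (-7 - y))*(1/3) - y/2 = (-7 + l - y)*(1/3) - y/2 = (-7/3 - y/3 + l/3) - y/2 = -7/3 - 5*y/6 + l/3)
(C(2)*I(6, 1))*7 = (30*(-7/3 - 5/6*1 + (1/3)*6))*7 = (30*(-7/3 - 5/6 + 2))*7 = (30*(-7/6))*7 = -35*7 = -245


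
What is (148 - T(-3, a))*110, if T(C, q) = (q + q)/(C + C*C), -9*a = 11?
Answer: 440770/27 ≈ 16325.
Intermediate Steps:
a = -11/9 (a = -1/9*11 = -11/9 ≈ -1.2222)
T(C, q) = 2*q/(C + C**2) (T(C, q) = (2*q)/(C + C**2) = 2*q/(C + C**2))
(148 - T(-3, a))*110 = (148 - 2*(-11)/(9*(-3)*(1 - 3)))*110 = (148 - 2*(-11)*(-1)/(9*3*(-2)))*110 = (148 - 2*(-11)*(-1)*(-1)/(9*3*2))*110 = (148 - 1*(-11/27))*110 = (148 + 11/27)*110 = (4007/27)*110 = 440770/27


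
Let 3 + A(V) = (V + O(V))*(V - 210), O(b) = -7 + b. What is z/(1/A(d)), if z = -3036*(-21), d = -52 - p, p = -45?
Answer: 290344824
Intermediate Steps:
d = -7 (d = -52 - 1*(-45) = -52 + 45 = -7)
z = 63756
A(V) = -3 + (-210 + V)*(-7 + 2*V) (A(V) = -3 + (V + (-7 + V))*(V - 210) = -3 + (-7 + 2*V)*(-210 + V) = -3 + (-210 + V)*(-7 + 2*V))
z/(1/A(d)) = 63756/(1/(1467 - 427*(-7) + 2*(-7)²)) = 63756/(1/(1467 + 2989 + 2*49)) = 63756/(1/(1467 + 2989 + 98)) = 63756/(1/4554) = 63756*4554 = 290344824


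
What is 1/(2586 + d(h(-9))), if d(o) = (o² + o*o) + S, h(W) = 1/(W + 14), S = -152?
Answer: 25/60852 ≈ 0.00041083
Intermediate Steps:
h(W) = 1/(14 + W)
d(o) = -152 + 2*o² (d(o) = (o² + o*o) - 152 = (o² + o²) - 152 = 2*o² - 152 = -152 + 2*o²)
1/(2586 + d(h(-9))) = 1/(2586 + (-152 + 2*(1/(14 - 9))²)) = 1/(2586 + (-152 + 2*(1/5)²)) = 1/(2586 + (-152 + 2*(⅕)²)) = 1/(2586 + (-152 + 2*(1/25))) = 1/(2586 + (-152 + 2/25)) = 1/(2586 - 3798/25) = 1/(60852/25) = 25/60852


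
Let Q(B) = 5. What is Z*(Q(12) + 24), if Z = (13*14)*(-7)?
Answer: -36946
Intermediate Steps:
Z = -1274 (Z = 182*(-7) = -1274)
Z*(Q(12) + 24) = -1274*(5 + 24) = -1274*29 = -36946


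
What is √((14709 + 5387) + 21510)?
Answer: √41606 ≈ 203.98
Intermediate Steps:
√((14709 + 5387) + 21510) = √(20096 + 21510) = √41606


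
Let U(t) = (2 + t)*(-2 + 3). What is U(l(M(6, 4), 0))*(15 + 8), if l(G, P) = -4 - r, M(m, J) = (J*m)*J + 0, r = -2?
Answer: 0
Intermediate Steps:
M(m, J) = m*J² (M(m, J) = m*J² + 0 = m*J²)
l(G, P) = -2 (l(G, P) = -4 - 1*(-2) = -4 + 2 = -2)
U(t) = 2 + t (U(t) = (2 + t)*1 = 2 + t)
U(l(M(6, 4), 0))*(15 + 8) = (2 - 2)*(15 + 8) = 0*23 = 0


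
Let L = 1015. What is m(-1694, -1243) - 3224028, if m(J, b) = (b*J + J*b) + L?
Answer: 988271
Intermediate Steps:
m(J, b) = 1015 + 2*J*b (m(J, b) = (b*J + J*b) + 1015 = (J*b + J*b) + 1015 = 2*J*b + 1015 = 1015 + 2*J*b)
m(-1694, -1243) - 3224028 = (1015 + 2*(-1694)*(-1243)) - 3224028 = (1015 + 4211284) - 3224028 = 4212299 - 3224028 = 988271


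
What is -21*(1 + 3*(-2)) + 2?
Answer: 107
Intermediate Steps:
-21*(1 + 3*(-2)) + 2 = -21*(1 - 6) + 2 = -21*(-5) + 2 = 105 + 2 = 107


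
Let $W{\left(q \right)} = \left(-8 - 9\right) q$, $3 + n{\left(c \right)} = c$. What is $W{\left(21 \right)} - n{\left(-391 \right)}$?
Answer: $37$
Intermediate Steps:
$n{\left(c \right)} = -3 + c$
$W{\left(q \right)} = - 17 q$
$W{\left(21 \right)} - n{\left(-391 \right)} = \left(-17\right) 21 - \left(-3 - 391\right) = -357 - -394 = -357 + 394 = 37$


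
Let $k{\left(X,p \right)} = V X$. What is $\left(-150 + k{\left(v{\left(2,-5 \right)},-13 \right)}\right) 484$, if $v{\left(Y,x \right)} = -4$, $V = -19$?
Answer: $-35816$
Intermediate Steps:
$k{\left(X,p \right)} = - 19 X$
$\left(-150 + k{\left(v{\left(2,-5 \right)},-13 \right)}\right) 484 = \left(-150 - -76\right) 484 = \left(-150 + 76\right) 484 = \left(-74\right) 484 = -35816$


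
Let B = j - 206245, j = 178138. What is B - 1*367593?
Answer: -395700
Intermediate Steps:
B = -28107 (B = 178138 - 206245 = -28107)
B - 1*367593 = -28107 - 1*367593 = -28107 - 367593 = -395700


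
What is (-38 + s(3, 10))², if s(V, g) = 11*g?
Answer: 5184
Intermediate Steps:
(-38 + s(3, 10))² = (-38 + 11*10)² = (-38 + 110)² = 72² = 5184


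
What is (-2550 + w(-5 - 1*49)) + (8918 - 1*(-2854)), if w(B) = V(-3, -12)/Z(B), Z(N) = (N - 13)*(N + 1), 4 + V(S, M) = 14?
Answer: 32747332/3551 ≈ 9222.0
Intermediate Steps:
V(S, M) = 10 (V(S, M) = -4 + 14 = 10)
Z(N) = (1 + N)*(-13 + N) (Z(N) = (-13 + N)*(1 + N) = (1 + N)*(-13 + N))
w(B) = 10/(-13 + B**2 - 12*B)
(-2550 + w(-5 - 1*49)) + (8918 - 1*(-2854)) = (-2550 + 10/(-13 + (-5 - 1*49)**2 - 12*(-5 - 1*49))) + (8918 - 1*(-2854)) = (-2550 + 10/(-13 + (-5 - 49)**2 - 12*(-5 - 49))) + (8918 + 2854) = (-2550 + 10/(-13 + (-54)**2 - 12*(-54))) + 11772 = (-2550 + 10/(-13 + 2916 + 648)) + 11772 = (-2550 + 10/3551) + 11772 = -9055040/3551 + 11772 = 32747332/3551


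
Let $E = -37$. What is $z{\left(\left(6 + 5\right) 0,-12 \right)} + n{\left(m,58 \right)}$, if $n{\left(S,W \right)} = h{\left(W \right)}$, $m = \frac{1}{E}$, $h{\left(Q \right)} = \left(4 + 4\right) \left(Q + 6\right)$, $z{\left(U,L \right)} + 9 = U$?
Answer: $503$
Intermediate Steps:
$z{\left(U,L \right)} = -9 + U$
$h{\left(Q \right)} = 48 + 8 Q$ ($h{\left(Q \right)} = 8 \left(6 + Q\right) = 48 + 8 Q$)
$m = - \frac{1}{37}$ ($m = \frac{1}{-37} = - \frac{1}{37} \approx -0.027027$)
$n{\left(S,W \right)} = 48 + 8 W$
$z{\left(\left(6 + 5\right) 0,-12 \right)} + n{\left(m,58 \right)} = \left(-9 + \left(6 + 5\right) 0\right) + \left(48 + 8 \cdot 58\right) = \left(-9 + 11 \cdot 0\right) + \left(48 + 464\right) = \left(-9 + 0\right) + 512 = -9 + 512 = 503$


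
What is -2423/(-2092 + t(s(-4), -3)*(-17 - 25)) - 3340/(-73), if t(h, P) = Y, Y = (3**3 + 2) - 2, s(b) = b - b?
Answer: 10951719/235498 ≈ 46.505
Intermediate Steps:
s(b) = 0
Y = 27 (Y = (27 + 2) - 2 = 29 - 2 = 27)
t(h, P) = 27
-2423/(-2092 + t(s(-4), -3)*(-17 - 25)) - 3340/(-73) = -2423/(-2092 + 27*(-17 - 25)) - 3340/(-73) = -2423/(-2092 + 27*(-42)) - 3340*(-1/73) = -2423/(-2092 - 1134) + 3340/73 = -2423/(-3226) + 3340/73 = -2423*(-1/3226) + 3340/73 = 2423/3226 + 3340/73 = 10951719/235498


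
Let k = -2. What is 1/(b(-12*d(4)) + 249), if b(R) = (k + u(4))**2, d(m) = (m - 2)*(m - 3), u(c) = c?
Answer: 1/253 ≈ 0.0039526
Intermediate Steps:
d(m) = (-3 + m)*(-2 + m) (d(m) = (-2 + m)*(-3 + m) = (-3 + m)*(-2 + m))
b(R) = 4 (b(R) = (-2 + 4)**2 = 2**2 = 4)
1/(b(-12*d(4)) + 249) = 1/(4 + 249) = 1/253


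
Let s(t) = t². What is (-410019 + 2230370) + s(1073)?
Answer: 2971680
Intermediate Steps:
(-410019 + 2230370) + s(1073) = (-410019 + 2230370) + 1073² = 1820351 + 1151329 = 2971680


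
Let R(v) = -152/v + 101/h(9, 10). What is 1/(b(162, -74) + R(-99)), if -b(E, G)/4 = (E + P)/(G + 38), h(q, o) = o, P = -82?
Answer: 330/6773 ≈ 0.048723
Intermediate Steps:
R(v) = 101/10 - 152/v (R(v) = -152/v + 101/10 = 101/10 - 152/v)
b(E, G) = -4*(-82 + E)/(38 + G) (b(E, G) = -4*(E - 82)/(G + 38) = -4*(-82 + E)/(38 + G))
1/(b(162, -74) + R(-99)) = 1/(4*(82 - 1*162)/(38 - 74) + (101/10 - 152/(-99))) = 1/(4*(82 - 162)/(-36) + (101/10 - 152*(-1/99))) = 1/(4*(-1/36)*(-80) + (101/10 + 152/99)) = 1/(80/9 + 11519/990) = 1/(6773/330) = 330/6773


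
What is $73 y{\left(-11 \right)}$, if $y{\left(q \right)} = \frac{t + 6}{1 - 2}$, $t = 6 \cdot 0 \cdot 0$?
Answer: $-438$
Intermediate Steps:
$t = 0$ ($t = 0 \cdot 0 = 0$)
$y{\left(q \right)} = -6$ ($y{\left(q \right)} = \frac{0 + 6}{1 - 2} = \frac{6}{-1} = 6 \left(-1\right) = -6$)
$73 y{\left(-11 \right)} = 73 \left(-6\right) = -438$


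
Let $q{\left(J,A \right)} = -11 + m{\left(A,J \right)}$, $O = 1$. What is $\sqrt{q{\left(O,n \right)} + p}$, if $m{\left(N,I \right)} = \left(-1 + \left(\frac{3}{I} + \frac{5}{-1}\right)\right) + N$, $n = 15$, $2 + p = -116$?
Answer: $3 i \sqrt{13} \approx 10.817 i$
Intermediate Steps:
$p = -118$ ($p = -2 - 116 = -118$)
$m{\left(N,I \right)} = -6 + N + \frac{3}{I}$ ($m{\left(N,I \right)} = \left(-1 + \left(\frac{3}{I} + 5 \left(-1\right)\right)\right) + N = \left(-1 - \left(5 - \frac{3}{I}\right)\right) + N = \left(-6 + \frac{3}{I}\right) + N = -6 + N + \frac{3}{I}$)
$q{\left(J,A \right)} = -17 + A + \frac{3}{J}$ ($q{\left(J,A \right)} = -11 + \left(-6 + A + \frac{3}{J}\right) = -17 + A + \frac{3}{J}$)
$\sqrt{q{\left(O,n \right)} + p} = \sqrt{\left(-17 + 15 + \frac{3}{1}\right) - 118} = \sqrt{\left(-17 + 15 + 3 \cdot 1\right) - 118} = \sqrt{\left(-17 + 15 + 3\right) - 118} = \sqrt{1 - 118} = \sqrt{-117} = 3 i \sqrt{13}$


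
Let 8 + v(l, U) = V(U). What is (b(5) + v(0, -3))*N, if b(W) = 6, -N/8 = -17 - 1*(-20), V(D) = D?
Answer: 120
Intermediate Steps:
v(l, U) = -8 + U
N = -24 (N = -8*(-17 - 1*(-20)) = -8*(-17 + 20) = -8*3 = -24)
(b(5) + v(0, -3))*N = (6 + (-8 - 3))*(-24) = (6 - 11)*(-24) = -5*(-24) = 120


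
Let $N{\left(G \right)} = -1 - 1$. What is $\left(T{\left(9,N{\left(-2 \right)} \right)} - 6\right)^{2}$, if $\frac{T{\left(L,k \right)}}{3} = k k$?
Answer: $36$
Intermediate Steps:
$N{\left(G \right)} = -2$ ($N{\left(G \right)} = -1 - 1 = -2$)
$T{\left(L,k \right)} = 3 k^{2}$ ($T{\left(L,k \right)} = 3 k k = 3 k^{2}$)
$\left(T{\left(9,N{\left(-2 \right)} \right)} - 6\right)^{2} = \left(3 \left(-2\right)^{2} - 6\right)^{2} = \left(3 \cdot 4 - 6\right)^{2} = \left(12 - 6\right)^{2} = 6^{2} = 36$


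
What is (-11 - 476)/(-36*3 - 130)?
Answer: 487/238 ≈ 2.0462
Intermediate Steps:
(-11 - 476)/(-36*3 - 130) = -487/(-108 - 130) = -487/(-238) = -487*(-1/238) = 487/238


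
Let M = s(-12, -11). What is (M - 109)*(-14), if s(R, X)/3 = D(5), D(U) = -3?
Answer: 1652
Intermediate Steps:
s(R, X) = -9 (s(R, X) = 3*(-3) = -9)
M = -9
(M - 109)*(-14) = (-9 - 109)*(-14) = -118*(-14) = 1652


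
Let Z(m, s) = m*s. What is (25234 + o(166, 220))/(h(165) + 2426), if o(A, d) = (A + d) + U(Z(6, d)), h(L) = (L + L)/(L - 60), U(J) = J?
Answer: 15715/1417 ≈ 11.090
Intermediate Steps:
h(L) = 2*L/(-60 + L) (h(L) = (2*L)/(-60 + L) = 2*L/(-60 + L))
o(A, d) = A + 7*d (o(A, d) = (A + d) + 6*d = A + 7*d)
(25234 + o(166, 220))/(h(165) + 2426) = (25234 + (166 + 7*220))/(2*165/(-60 + 165) + 2426) = (25234 + (166 + 1540))/(2*165/105 + 2426) = (25234 + 1706)/(2*165*(1/105) + 2426) = 26940/(22/7 + 2426) = 26940/(17004/7) = 26940*(7/17004) = 15715/1417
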